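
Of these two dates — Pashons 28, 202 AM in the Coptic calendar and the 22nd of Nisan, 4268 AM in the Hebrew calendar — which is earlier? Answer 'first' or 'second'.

first

First date → JDN 1898712; second date → JDN 1906703.
JDN 1898712 < JDN 1906703, so the first date is earlier.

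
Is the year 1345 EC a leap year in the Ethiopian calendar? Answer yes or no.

no

1345 mod 4 = 1; in the Ethiopian calendar a year is leap when year mod 4 = 3, so it is a common year.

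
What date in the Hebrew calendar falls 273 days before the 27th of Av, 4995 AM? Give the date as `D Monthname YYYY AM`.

JDN of the 27th of Av, 4995 AM = 2172366.
2172366 − 273 = 2172093.
JDN 2172093 in the Hebrew calendar is 20 Kislev 4995 AM.

20 Kislev 4995 AM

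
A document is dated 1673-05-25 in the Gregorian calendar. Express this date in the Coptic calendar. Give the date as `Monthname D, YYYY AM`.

Both dates share Julian Day Number 2332256; in the Coptic calendar that is 20 Pashons 1389 AM.

Pashons 20, 1389 AM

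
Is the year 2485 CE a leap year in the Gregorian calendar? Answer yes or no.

2485 is not divisible by 4, so it is a common year.

no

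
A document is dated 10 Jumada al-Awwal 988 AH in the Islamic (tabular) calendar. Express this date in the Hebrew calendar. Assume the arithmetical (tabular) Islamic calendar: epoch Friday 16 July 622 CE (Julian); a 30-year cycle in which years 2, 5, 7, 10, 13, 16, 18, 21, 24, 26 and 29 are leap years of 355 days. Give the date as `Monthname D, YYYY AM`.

Tammuz 10, 5340 AM

The source date corresponds to 3 July 1580 in the proleptic Gregorian calendar (JDN 2298327).
That day falls on 10 Tammuz 5340 AM in the Hebrew calendar.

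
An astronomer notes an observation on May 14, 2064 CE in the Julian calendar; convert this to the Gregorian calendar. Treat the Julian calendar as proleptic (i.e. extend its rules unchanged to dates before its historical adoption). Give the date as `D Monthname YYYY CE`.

27 May 2064 CE

At this point the Julian calendar is 13 days behind the Gregorian.
14 May 2064 Julian + 13 days → 27 May 2064 Gregorian.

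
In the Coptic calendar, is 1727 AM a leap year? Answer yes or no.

yes

1727 mod 4 = 3; in the Coptic calendar a year is leap when year mod 4 = 3, so it is a leap year.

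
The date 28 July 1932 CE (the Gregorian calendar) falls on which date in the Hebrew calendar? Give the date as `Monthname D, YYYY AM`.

Julian Day Number of the source date = 2426917.
Converting JDN 2426917 to the Hebrew calendar gives 24 Tammuz 5692 AM.

Tammuz 24, 5692 AM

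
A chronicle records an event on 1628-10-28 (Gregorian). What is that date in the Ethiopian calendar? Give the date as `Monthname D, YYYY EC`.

Both dates share Julian Day Number 2315976; in the Ethiopian calendar that is 21 Tikimt 1621 EC.

Tikimt 21, 1621 EC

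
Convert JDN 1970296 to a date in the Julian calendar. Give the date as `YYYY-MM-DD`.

JDN 1970296 is 21 May 682 in the proleptic Gregorian calendar.
In the Julian calendar that day is 0682-05-18.

0682-05-18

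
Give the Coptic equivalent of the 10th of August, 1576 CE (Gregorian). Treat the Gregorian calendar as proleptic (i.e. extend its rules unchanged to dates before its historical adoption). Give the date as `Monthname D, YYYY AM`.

Julian Day Number of the source date = 2296904.
Converting JDN 2296904 to the Coptic calendar gives 7 Mesori 1292 AM.

Mesori 7, 1292 AM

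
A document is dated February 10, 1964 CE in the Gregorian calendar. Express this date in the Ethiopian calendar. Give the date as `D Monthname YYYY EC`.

Julian Day Number of the source date = 2438436.
Converting JDN 2438436 to the Ethiopian calendar gives 2 Yekatit 1956 EC.

2 Yekatit 1956 EC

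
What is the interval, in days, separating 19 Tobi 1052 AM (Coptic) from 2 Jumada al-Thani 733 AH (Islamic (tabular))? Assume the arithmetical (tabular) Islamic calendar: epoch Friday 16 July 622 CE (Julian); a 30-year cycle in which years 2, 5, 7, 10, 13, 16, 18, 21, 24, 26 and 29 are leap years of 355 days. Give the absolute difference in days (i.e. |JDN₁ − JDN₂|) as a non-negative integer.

JDN of the first date = 2209046.
JDN of the second date = 2207985.
|2207985 − 2209046| = 1061.

1061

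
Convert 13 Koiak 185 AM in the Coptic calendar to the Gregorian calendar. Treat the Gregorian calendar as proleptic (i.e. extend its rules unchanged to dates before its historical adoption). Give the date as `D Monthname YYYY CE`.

10 December 468 CE

Julian Day Number of the source date = 1892338.
Converting JDN 1892338 to the Gregorian calendar gives 10 December 468 CE.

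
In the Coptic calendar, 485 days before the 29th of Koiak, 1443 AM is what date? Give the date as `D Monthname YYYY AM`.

JDN of the 29th of Koiak, 1443 AM = 2351838.
2351838 − 485 = 2351353.
JDN 2351353 in the Coptic calendar is 4 Pi Kogi Enavot 1441 AM.

4 Pi Kogi Enavot 1441 AM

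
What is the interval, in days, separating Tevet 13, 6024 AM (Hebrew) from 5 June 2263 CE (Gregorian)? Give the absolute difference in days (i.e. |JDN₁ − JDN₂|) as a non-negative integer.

222

First date → JDN 2547981; second date → JDN 2547759.
The interval is |2547981 − 2547759| = 222 days.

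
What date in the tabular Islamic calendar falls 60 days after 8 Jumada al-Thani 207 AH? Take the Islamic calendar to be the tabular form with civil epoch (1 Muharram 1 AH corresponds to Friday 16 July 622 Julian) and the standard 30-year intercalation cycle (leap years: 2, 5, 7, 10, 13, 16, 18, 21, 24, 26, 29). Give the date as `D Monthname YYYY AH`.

9 Sha'ban 207 AH

The starting date is JDN 2021595; 2021595 + 60 = 2021655.
JDN 2021655 corresponds to 9 Sha'ban 207 AH.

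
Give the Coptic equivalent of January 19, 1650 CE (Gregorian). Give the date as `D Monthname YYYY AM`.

Julian Day Number of the source date = 2323729.
Converting JDN 2323729 to the Coptic calendar gives 14 Tobi 1366 AM.

14 Tobi 1366 AM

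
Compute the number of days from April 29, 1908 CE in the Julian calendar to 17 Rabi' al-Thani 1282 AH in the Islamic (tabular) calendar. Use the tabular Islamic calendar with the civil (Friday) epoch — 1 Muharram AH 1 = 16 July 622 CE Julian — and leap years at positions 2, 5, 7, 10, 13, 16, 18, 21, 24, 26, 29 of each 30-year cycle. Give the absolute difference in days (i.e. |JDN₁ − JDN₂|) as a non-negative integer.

15585

JDN of the first date = 2418074.
JDN of the second date = 2402489.
|2402489 − 2418074| = 15585.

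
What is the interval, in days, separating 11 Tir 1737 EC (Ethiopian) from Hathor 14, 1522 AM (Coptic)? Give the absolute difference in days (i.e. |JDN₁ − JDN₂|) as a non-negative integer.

JDN of the first date = 2358425.
JDN of the second date = 2380648.
|2380648 − 2358425| = 22223.

22223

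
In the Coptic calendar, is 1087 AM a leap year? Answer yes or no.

1087 mod 4 = 3; in the Coptic calendar a year is leap when year mod 4 = 3, so it is a leap year.

yes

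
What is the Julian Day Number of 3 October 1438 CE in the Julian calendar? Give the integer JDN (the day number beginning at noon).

In the proleptic Gregorian calendar the same day is 12 October 1438.
JDN 2299161 is 15 October 1582 CE (Gregorian); the target day is −52598 days from there, so JDN = 2246563.

2246563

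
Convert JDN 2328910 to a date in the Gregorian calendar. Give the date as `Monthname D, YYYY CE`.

Counting from JDN 2299161 = 15 Oct 1582 gives an offset of 29749 days.

March 27, 1664 CE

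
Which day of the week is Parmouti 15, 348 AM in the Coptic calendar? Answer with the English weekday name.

Friday

This is JDN 1951996 (13 April 632 Gregorian).
JDN 1951996 mod 7 = 4, and JDN 0 was a Monday, so this is a Friday.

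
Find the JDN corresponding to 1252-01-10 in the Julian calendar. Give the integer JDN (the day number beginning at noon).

Equivalently 17 January 1252 (proleptic Gregorian).
JDN 2400001 is 17 November 1858 CE (Gregorian), MJD 0; the target day is −221641 days from there, so JDN = 2178360.

2178360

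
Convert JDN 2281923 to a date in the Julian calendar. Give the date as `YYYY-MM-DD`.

1535-07-26

JDN 2281923 is 5 August 1535 in the proleptic Gregorian calendar.
In the Julian calendar that day is 1535-07-26.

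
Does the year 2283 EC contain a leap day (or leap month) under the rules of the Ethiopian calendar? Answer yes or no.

yes

2283 mod 4 = 3; in the Ethiopian calendar a year is leap when year mod 4 = 3, so it is a leap year.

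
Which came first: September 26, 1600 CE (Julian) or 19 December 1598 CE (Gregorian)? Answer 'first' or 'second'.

First date → JDN 2305727; second date → JDN 2305070.
JDN 2305070 < JDN 2305727, so the second date is earlier.

second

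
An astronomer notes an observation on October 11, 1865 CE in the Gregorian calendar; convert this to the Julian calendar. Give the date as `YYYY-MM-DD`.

1865-09-29

At this point the Julian calendar is 12 days behind the Gregorian.
11 October 1865 Gregorian − 12 days → 29 September 1865 Julian.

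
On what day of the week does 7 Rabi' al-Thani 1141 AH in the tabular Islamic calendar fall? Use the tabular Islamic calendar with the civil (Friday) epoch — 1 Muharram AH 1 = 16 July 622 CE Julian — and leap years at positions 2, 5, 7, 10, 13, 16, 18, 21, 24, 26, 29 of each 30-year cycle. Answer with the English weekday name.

Wednesday

This is JDN 2352513 (10 November 1728 Gregorian).
Since JDN mod 7 = 2 (0 = Monday), the day is Wednesday.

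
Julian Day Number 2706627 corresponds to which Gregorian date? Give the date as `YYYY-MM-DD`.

JDN 2451545 is 1 Jan 2000; 2706627 is +255082 days from there.

2698-05-23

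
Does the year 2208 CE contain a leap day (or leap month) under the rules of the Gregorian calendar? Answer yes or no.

2208 is divisible by 4 and not by 100, so it is a leap year.

yes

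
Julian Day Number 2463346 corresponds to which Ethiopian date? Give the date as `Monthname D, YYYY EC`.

Miyazya 15, 2024 EC

The Gregorian equivalent of JDN 2463346 is 23 April 2032.
In the Ethiopian calendar that day is Miyazya 15, 2024 EC.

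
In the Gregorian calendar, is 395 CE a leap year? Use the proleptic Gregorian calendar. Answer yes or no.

no

395 is not divisible by 4, so it is a common year.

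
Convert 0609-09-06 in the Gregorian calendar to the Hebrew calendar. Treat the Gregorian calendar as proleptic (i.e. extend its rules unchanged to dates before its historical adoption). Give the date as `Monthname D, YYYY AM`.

Elul 27, 4369 AM

Julian Day Number of the source date = 1943741.
Converting JDN 1943741 to the Hebrew calendar gives 27 Elul 4369 AM.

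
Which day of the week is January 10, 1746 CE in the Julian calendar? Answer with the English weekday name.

In the Gregorian calendar this is 21 January 1746 (JDN 2358794).
Since JDN mod 7 = 4 (0 = Monday), the day is Friday.

Friday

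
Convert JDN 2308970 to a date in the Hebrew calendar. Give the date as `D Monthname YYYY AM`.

JDN 2308970 is 23 August 1609 in the Gregorian calendar.
In the Hebrew calendar that day is 23 Av 5369 AM.

23 Av 5369 AM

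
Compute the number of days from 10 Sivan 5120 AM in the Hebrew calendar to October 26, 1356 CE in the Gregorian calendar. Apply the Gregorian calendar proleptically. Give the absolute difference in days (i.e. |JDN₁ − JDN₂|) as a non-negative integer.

1316

JDN of the first date = 2217944.
JDN of the second date = 2216628.
|2216628 − 2217944| = 1316.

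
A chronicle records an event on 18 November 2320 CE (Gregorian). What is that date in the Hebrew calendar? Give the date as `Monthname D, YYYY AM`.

Julian Day Number of the source date = 2568744.
Converting JDN 2568744 to the Hebrew calendar gives 16 Cheshvan 6081 AM.

Cheshvan 16, 6081 AM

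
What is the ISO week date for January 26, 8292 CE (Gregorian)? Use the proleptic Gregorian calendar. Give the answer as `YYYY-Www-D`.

The weekday is Tuesday (ISO weekday 2).
That Tuesday belongs to ISO week 4 of ISO year 8292.

8292-W04-2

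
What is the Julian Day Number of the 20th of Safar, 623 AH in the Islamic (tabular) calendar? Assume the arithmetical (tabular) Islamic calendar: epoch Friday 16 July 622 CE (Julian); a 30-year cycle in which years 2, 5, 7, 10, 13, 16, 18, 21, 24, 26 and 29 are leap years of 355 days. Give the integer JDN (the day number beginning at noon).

2168905

In the proleptic Gregorian calendar the same day is 27 February 1226.
JDN 2400001 is 17 November 1858 CE (Gregorian), MJD 0; the target day is −231096 days from there, so JDN = 2168905.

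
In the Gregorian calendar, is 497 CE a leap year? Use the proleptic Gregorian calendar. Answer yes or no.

497 is not divisible by 4, so it is a common year.

no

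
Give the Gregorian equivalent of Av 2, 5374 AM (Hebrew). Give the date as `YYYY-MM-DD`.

Julian Day Number of the source date = 2310750.
Converting JDN 2310750 to the Gregorian calendar gives 8 July 1614 CE.

1614-07-08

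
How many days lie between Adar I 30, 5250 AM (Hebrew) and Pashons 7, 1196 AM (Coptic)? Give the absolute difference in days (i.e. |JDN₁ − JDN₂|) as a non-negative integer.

3582

JDN of the first date = 2265332.
JDN of the second date = 2261750.
|2261750 − 2265332| = 3582.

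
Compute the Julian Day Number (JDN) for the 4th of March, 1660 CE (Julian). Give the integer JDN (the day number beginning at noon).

2327436

Equivalently 14 March 1660 (Gregorian).
JDN 2299161 is 15 October 1582 CE (Gregorian); the target day is +28275 days from there, so JDN = 2327436.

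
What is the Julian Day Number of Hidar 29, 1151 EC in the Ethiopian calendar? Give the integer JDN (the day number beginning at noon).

2144346

In the proleptic Gregorian calendar the same day is 2 December 1158.
JDN 2299161 is 15 October 1582 CE (Gregorian); the target day is −154815 days from there, so JDN = 2144346.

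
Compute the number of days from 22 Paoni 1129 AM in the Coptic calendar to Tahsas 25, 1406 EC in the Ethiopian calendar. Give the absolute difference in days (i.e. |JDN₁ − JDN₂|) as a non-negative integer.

188

First date → JDN 2237323; second date → JDN 2237511.
The interval is |2237323 − 2237511| = 188 days.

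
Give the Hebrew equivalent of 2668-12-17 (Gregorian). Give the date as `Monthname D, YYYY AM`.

Kislev 21, 6429 AM

Julian Day Number of the source date = 2695878.
Converting JDN 2695878 to the Hebrew calendar gives 21 Kislev 6429 AM.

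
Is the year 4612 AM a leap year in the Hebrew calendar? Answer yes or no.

yes

Hebrew year 4612 is year 14 of its 19-year Metonic cycle; leap years are at positions 3, 6, 8, 11, 14, 17, 19, so it is a leap year (13 months).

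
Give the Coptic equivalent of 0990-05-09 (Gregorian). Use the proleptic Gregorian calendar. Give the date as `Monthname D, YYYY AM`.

Pashons 9, 706 AM

Both dates share Julian Day Number 2082779; in the Coptic calendar that is 9 Pashons 706 AM.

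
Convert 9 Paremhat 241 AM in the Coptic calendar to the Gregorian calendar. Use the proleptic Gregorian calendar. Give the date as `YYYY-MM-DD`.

0525-03-07

Julian Day Number of the source date = 1912878.
Converting JDN 1912878 to the Gregorian calendar gives 7 March 525 CE.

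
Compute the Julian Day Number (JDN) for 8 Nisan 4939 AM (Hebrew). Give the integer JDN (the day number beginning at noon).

Equivalently 24 March 1179 (proleptic Gregorian).
JDN 2299161 is 15 October 1582 CE (Gregorian); the target day is −147398 days from there, so JDN = 2151763.

2151763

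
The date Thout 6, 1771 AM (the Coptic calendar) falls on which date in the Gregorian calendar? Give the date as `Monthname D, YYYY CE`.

Julian Day Number of the source date = 2471527.
Converting JDN 2471527 to the Gregorian calendar gives 16 September 2054 CE.

September 16, 2054 CE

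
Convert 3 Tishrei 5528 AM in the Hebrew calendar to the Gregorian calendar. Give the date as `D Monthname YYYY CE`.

26 September 1767 CE

Both dates share Julian Day Number 2366712; in the Gregorian calendar that is 26 September 1767 CE.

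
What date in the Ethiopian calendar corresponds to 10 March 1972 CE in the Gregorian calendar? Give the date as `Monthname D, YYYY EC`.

Megabit 1, 1964 EC

Julian Day Number of the source date = 2441387.
Converting JDN 2441387 to the Ethiopian calendar gives 1 Megabit 1964 EC.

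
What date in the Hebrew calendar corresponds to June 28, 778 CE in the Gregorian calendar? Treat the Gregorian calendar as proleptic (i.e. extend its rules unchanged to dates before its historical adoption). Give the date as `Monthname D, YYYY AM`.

Julian Day Number of the source date = 2005397.
Converting JDN 2005397 to the Hebrew calendar gives 23 Tammuz 4538 AM.

Tammuz 23, 4538 AM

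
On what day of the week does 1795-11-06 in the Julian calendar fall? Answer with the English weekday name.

This is JDN 2376991 (17 November 1795 Gregorian).
JDN 2376991 mod 7 = 1, and JDN 0 was a Monday, so this is a Tuesday.

Tuesday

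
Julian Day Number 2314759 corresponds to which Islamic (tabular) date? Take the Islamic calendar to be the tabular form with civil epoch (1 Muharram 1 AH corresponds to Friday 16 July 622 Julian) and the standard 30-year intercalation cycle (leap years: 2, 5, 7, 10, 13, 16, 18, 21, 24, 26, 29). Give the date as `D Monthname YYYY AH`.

The Gregorian equivalent of JDN 2314759 is 29 June 1625.
In the tabular Islamic calendar that day is 23 Ramadan 1034 AH.

23 Ramadan 1034 AH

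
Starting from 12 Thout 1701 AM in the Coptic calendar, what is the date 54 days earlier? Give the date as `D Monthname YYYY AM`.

23 Epip 1700 AM

JDN of 12 Thout 1701 AM = 2445966.
2445966 − 54 = 2445912.
JDN 2445912 in the Coptic calendar is 23 Epip 1700 AM.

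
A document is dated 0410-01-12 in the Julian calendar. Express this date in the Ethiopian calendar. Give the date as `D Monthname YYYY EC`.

17 Tir 402 EC

Julian Day Number of the source date = 1870822.
Converting JDN 1870822 to the Ethiopian calendar gives 17 Tir 402 EC.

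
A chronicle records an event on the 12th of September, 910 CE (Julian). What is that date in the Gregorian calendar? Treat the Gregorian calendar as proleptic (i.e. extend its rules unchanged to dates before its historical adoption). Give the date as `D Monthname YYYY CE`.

17 September 910 CE

At this point the Julian calendar is 5 days behind the Gregorian.
12 September 910 Julian + 5 days → 17 September 910 Gregorian.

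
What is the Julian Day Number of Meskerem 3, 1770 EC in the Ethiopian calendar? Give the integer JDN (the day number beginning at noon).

2370350

Equivalently 11 September 1777 (Gregorian).
JDN 2299161 is 15 October 1582 CE (Gregorian); the target day is +71189 days from there, so JDN = 2370350.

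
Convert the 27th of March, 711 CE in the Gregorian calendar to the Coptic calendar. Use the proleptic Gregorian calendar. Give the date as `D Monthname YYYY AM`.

27 Paremhat 427 AM

Julian Day Number of the source date = 1980832.
Converting JDN 1980832 to the Coptic calendar gives 27 Paremhat 427 AM.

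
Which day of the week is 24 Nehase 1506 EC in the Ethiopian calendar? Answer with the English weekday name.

Thursday

In the proleptic Gregorian calendar this is 27 August 1514 (JDN 2274275).
JDN 2274275 mod 7 = 3, and JDN 0 was a Monday, so this is a Thursday.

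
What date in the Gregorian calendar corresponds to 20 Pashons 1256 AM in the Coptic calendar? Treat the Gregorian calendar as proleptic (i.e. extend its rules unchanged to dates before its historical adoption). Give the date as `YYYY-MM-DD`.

1540-05-25

Julian Day Number of the source date = 2283678.
Converting JDN 2283678 to the Gregorian calendar gives 25 May 1540 CE.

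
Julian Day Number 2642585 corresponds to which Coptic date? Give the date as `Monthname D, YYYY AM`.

The Gregorian equivalent of JDN 2642585 is 19 January 2523.
In the Coptic calendar that day is Tobi 7, 2239 AM.

Tobi 7, 2239 AM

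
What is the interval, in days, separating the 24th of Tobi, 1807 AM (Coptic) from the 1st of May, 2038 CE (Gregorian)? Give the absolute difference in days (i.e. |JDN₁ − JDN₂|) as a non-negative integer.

First date → JDN 2484814; second date → JDN 2465545.
The interval is |2484814 − 2465545| = 19269 days.

19269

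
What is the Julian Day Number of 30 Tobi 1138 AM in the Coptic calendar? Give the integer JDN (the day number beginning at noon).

In the proleptic Gregorian calendar the same day is 3 February 1422.
JDN 2451545 is 1 January 2000 CE (Gregorian); the target day is −211077 days from there, so JDN = 2240468.

2240468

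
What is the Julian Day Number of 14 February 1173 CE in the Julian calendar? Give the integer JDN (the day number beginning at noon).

Equivalently 21 February 1173 (proleptic Gregorian).
JDN 2299161 is 15 October 1582 CE (Gregorian); the target day is −149620 days from there, so JDN = 2149541.

2149541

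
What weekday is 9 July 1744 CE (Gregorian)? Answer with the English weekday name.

2358233 ≡ 3 (mod 7); counting from Monday = 0 gives Thursday.

Thursday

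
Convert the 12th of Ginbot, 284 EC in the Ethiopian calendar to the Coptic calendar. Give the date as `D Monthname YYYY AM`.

Julian Day Number of the source date = 1827838.
Converting JDN 1827838 to the Coptic calendar gives 12 Pashons 8 AM.

12 Pashons 8 AM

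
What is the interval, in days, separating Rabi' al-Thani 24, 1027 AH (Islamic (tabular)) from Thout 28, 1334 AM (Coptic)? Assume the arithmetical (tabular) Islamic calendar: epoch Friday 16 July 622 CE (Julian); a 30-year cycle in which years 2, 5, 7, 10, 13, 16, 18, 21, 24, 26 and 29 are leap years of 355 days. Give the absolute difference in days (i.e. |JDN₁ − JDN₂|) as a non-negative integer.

JDN of the first date = 2312132.
JDN of the second date = 2311935.
|2311935 − 2312132| = 197.

197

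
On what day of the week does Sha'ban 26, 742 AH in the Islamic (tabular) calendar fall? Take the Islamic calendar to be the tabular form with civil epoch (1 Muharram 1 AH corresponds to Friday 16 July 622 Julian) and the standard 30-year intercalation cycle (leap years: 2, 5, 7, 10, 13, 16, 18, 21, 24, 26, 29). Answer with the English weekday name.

In the proleptic Gregorian calendar this is 12 February 1342 (JDN 2211258).
JDN 2211258 mod 7 = 0, and JDN 0 was a Monday, so this is a Monday.

Monday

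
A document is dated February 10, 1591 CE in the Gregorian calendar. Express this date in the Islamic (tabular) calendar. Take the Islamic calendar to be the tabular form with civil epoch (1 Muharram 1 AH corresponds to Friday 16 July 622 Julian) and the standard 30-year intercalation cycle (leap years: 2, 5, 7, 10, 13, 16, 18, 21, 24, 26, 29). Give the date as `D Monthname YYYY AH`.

Julian Day Number of the source date = 2302201.
Converting JDN 2302201 to the tabular Islamic calendar gives 15 Rabi' al-Thani 999 AH.

15 Rabi' al-Thani 999 AH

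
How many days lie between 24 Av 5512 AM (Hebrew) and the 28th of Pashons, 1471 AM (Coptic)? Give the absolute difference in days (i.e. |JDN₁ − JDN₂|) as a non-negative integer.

JDN of the first date = 2361181.
JDN of the second date = 2362214.
|2362214 − 2361181| = 1033.

1033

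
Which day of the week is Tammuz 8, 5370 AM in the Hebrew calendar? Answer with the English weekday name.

Equivalently 29 June 1610 Gregorian, JDN 2309280.
Since JDN mod 7 = 1 (0 = Monday), the day is Tuesday.

Tuesday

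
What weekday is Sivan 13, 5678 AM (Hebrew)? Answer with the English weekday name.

In the Gregorian calendar this is 24 May 1918 (JDN 2421738).
Since JDN mod 7 = 4 (0 = Monday), the day is Friday.

Friday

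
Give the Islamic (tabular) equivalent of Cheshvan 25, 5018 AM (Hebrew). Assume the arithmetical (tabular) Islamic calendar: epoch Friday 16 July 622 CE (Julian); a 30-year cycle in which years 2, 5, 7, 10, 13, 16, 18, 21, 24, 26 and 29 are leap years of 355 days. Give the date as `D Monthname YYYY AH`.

23 Shawwal 655 AH

The source date corresponds to 10 November 1257 in the proleptic Gregorian calendar (JDN 2180484).
That day falls on 23 Shawwal 655 AH in the tabular Islamic calendar.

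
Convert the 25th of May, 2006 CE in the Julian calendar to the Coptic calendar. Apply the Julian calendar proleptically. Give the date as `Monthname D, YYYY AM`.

Pashons 30, 1722 AM

The source date corresponds to 7 June 2006 in the Gregorian calendar (JDN 2453894).
That day falls on 30 Pashons 1722 AM in the Coptic calendar.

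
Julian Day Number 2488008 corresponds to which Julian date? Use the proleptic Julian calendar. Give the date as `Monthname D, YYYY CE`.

JDN 2488008 is 31 October 2099 in the Gregorian calendar.
In the Julian calendar that day is October 18, 2099 CE.

October 18, 2099 CE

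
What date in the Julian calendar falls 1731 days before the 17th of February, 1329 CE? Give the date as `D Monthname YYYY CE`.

Counting 1731 days back from JDN 2206523 reaches JDN 2204792, which is 23 May 1324 CE.

23 May 1324 CE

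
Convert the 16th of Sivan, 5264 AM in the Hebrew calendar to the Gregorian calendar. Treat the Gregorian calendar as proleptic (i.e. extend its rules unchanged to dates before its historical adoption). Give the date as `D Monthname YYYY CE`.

Both dates share Julian Day Number 2270543; in the Gregorian calendar that is 8 June 1504 CE.

8 June 1504 CE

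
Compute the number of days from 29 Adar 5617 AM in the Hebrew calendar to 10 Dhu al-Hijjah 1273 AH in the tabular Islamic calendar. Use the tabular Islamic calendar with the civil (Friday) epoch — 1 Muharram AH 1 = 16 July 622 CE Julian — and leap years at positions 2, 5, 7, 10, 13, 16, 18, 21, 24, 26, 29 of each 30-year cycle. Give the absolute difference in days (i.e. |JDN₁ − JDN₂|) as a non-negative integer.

JDN of the first date = 2399399.
JDN of the second date = 2399528.
|2399528 − 2399399| = 129.

129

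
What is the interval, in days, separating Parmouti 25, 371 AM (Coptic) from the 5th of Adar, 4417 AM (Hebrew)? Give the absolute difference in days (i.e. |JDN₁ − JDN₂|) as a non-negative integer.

JDN of the first date = 1960406.
JDN of the second date = 1961082.
|1961082 − 1960406| = 676.

676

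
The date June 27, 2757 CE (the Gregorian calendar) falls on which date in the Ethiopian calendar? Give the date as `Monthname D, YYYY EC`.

Julian Day Number of the source date = 2728211.
Converting JDN 2728211 to the Ethiopian calendar gives 14 Sene 2749 EC.

Sene 14, 2749 EC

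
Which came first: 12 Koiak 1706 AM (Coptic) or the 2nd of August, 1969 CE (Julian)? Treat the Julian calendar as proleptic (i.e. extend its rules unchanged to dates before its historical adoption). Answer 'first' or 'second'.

second

The two dates have Julian Day Numbers 2447882 and 2440449 respectively.
Since 2440449 < 2447882, the second date comes first.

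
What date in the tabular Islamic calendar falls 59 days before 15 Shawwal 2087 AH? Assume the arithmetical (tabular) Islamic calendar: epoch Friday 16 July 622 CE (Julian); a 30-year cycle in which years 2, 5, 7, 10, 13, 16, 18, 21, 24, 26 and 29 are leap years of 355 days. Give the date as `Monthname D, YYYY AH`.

JDN of 15 Shawwal 2087 AH = 2687929.
2687929 − 59 = 2687870.
JDN 2687870 in the tabular Islamic calendar is Sha'ban 15, 2087 AH.

Sha'ban 15, 2087 AH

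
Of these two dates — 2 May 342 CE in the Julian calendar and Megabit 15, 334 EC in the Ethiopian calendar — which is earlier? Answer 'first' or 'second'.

First date → JDN 1846095; second date → JDN 1846043.
JDN 1846043 < JDN 1846095, so the second date is earlier.

second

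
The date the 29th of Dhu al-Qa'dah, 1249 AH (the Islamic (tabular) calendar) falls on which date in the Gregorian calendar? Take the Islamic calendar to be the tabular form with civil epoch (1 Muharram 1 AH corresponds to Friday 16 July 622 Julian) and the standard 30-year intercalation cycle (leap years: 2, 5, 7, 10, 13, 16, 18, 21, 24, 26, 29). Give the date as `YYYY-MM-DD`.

Both dates share Julian Day Number 2391013; in the Gregorian calendar that is 9 April 1834 CE.

1834-04-09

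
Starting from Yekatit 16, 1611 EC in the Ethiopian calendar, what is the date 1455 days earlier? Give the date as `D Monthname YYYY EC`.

Counting 1455 days back from JDN 2312438 reaches JDN 2310983, which is 22 Yekatit 1607 EC.

22 Yekatit 1607 EC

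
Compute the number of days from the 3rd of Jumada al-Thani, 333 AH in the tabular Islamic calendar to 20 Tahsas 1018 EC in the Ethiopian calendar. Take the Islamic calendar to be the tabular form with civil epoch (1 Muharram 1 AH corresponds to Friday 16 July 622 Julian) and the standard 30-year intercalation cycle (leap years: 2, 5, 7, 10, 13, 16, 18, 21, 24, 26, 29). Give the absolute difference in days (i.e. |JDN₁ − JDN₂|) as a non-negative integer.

JDN of the first date = 2066240.
JDN of the second date = 2095789.
|2095789 − 2066240| = 29549.

29549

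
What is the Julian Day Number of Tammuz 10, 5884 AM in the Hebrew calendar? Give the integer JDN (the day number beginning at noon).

2497008

Equivalently 22 June 2124 (Gregorian).
JDN 2451545 is 1 January 2000 CE (Gregorian); the target day is +45463 days from there, so JDN = 2497008.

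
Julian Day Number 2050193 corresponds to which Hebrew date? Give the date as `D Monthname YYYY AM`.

JDN 2050193 is 19 February 901 in the proleptic Gregorian calendar.
In the Hebrew calendar that day is 22 Adar I 4661 AM.

22 Adar I 4661 AM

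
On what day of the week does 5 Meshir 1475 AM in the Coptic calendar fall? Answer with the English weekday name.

This is JDN 2363562 (10 February 1759 Gregorian).
Since JDN mod 7 = 5 (0 = Monday), the day is Saturday.

Saturday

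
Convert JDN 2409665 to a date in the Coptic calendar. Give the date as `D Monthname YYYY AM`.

The Gregorian equivalent of JDN 2409665 is 3 May 1885.
In the Coptic calendar that day is 26 Parmouti 1601 AM.

26 Parmouti 1601 AM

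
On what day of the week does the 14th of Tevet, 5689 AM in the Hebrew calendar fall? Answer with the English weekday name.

Thursday

This is JDN 2425608 (27 December 1928 Gregorian).
2425608 ≡ 3 (mod 7); counting from Monday = 0 gives Thursday.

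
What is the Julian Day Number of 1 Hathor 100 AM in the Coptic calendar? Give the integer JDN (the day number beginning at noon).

Equivalently 30 October 383 (proleptic Gregorian).
JDN 2299161 is 15 October 1582 CE (Gregorian); the target day is −437911 days from there, so JDN = 1861250.

1861250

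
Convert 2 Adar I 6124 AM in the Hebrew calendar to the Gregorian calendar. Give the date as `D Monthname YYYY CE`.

6 February 2364 CE

Julian Day Number of the source date = 2584529.
Converting JDN 2584529 to the Gregorian calendar gives 6 February 2364 CE.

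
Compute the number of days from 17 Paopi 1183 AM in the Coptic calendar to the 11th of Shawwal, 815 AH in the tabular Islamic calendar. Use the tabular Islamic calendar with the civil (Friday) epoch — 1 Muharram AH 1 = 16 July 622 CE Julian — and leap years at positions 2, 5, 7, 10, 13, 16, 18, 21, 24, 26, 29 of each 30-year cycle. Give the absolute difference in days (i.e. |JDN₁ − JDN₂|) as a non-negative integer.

19631

First date → JDN 2256801; second date → JDN 2237170.
The interval is |2256801 − 2237170| = 19631 days.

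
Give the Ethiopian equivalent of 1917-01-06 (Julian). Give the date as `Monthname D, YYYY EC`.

Tir 11, 1909 EC

Both dates share Julian Day Number 2421248; in the Ethiopian calendar that is 11 Tir 1909 EC.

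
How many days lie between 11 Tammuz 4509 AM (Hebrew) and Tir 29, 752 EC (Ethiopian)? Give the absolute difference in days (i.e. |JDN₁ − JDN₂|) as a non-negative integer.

3859

First date → JDN 1994813; second date → JDN 1998672.
The interval is |1994813 − 1998672| = 3859 days.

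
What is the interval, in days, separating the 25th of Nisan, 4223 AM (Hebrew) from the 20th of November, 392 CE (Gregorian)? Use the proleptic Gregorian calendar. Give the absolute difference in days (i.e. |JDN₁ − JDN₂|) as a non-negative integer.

25699

JDN of the first date = 1890258.
JDN of the second date = 1864559.
|1864559 − 1890258| = 25699.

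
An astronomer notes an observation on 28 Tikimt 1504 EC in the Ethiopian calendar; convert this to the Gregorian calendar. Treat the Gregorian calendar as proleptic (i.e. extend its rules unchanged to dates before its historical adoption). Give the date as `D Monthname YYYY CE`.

5 November 1511 CE

Julian Day Number of the source date = 2273249.
Converting JDN 2273249 to the Gregorian calendar gives 5 November 1511 CE.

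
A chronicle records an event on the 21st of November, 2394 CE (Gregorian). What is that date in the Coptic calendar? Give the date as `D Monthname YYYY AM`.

Both dates share Julian Day Number 2595775; in the Coptic calendar that is 9 Hathor 2111 AM.

9 Hathor 2111 AM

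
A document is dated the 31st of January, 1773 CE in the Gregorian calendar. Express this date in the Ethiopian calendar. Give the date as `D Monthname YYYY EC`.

Both dates share Julian Day Number 2368666; in the Ethiopian calendar that is 25 Tir 1765 EC.

25 Tir 1765 EC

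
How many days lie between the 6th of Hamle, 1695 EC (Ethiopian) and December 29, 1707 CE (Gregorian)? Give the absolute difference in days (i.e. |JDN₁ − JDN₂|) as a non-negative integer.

1632

JDN of the first date = 2343259.
JDN of the second date = 2344891.
|2344891 − 2343259| = 1632.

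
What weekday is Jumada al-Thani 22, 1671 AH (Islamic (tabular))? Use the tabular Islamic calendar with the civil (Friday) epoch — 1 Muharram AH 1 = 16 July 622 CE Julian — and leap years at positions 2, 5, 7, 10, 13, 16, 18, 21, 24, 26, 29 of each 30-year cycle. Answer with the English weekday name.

This is JDN 2540401 (13 April 2243 Gregorian).
JDN 2540401 mod 7 = 3, and JDN 0 was a Monday, so this is a Thursday.

Thursday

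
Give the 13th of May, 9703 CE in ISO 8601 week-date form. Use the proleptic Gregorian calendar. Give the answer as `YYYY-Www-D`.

9703-W19-7

The weekday is Sunday (ISO weekday 7).
That Sunday belongs to ISO week 19 of ISO year 9703.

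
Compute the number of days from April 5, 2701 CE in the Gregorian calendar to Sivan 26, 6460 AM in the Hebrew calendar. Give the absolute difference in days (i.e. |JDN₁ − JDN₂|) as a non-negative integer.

274

First date → JDN 2707674; second date → JDN 2707400.
The interval is |2707674 − 2707400| = 274 days.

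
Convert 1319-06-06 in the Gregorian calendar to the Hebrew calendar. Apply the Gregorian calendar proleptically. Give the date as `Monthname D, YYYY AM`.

Sivan 10, 5079 AM

Julian Day Number of the source date = 2202971.
Converting JDN 2202971 to the Hebrew calendar gives 10 Sivan 5079 AM.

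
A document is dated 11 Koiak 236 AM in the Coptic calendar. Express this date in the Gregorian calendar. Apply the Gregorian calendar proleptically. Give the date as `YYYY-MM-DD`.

0519-12-10

Both dates share Julian Day Number 1910964; in the Gregorian calendar that is 10 December 519 CE.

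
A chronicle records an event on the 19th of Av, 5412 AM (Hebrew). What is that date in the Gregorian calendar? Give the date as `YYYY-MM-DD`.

Both dates share Julian Day Number 2324646; in the Gregorian calendar that is 24 July 1652 CE.

1652-07-24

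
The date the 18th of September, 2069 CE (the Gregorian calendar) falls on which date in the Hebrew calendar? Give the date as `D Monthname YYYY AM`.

3 Tishrei 5830 AM

Julian Day Number of the source date = 2477008.
Converting JDN 2477008 to the Hebrew calendar gives 3 Tishrei 5830 AM.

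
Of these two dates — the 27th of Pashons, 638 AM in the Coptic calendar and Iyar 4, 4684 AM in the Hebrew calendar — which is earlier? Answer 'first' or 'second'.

first

Converting both to JDN: 2057960 vs 2058650; the smaller is the first.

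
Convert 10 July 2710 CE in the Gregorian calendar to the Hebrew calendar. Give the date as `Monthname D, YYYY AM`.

Tammuz 20, 6470 AM

Julian Day Number of the source date = 2711057.
Converting JDN 2711057 to the Hebrew calendar gives 20 Tammuz 6470 AM.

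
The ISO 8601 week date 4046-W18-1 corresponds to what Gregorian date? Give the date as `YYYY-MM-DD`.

ISO week 1 of 4046 is the week containing the first Thursday of 4046.
Week 18, day 1 (Monday) lands on 4046-04-30.

4046-04-30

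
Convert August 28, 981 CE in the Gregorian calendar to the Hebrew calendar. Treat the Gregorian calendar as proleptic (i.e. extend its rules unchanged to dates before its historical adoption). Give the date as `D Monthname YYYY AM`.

Both dates share Julian Day Number 2079603; in the Hebrew calendar that is 19 Elul 4741 AM.

19 Elul 4741 AM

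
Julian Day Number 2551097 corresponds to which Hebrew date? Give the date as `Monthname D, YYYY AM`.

Tammuz 29, 6032 AM

JDN 2551097 is 25 July 2272 in the Gregorian calendar.
In the Hebrew calendar that day is Tammuz 29, 6032 AM.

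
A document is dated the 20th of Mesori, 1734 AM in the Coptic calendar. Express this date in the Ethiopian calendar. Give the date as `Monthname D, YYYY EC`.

Nehase 20, 2010 EC

The source date corresponds to 26 August 2018 in the Gregorian calendar (JDN 2458357).
That day falls on 20 Nehase 2010 EC in the Ethiopian calendar.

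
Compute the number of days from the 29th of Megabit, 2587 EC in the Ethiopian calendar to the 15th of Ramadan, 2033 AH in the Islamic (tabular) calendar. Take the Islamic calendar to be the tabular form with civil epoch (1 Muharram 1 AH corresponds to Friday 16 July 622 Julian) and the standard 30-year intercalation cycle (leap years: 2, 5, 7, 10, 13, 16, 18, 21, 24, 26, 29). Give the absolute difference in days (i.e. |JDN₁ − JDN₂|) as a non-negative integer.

JDN of the first date = 2668965.
JDN of the second date = 2668763.
|2668763 − 2668965| = 202.

202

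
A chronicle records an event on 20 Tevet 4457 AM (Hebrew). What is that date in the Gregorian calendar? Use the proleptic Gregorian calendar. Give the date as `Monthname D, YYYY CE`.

Julian Day Number of the source date = 1975626.
Converting JDN 1975626 to the Gregorian calendar gives 23 December 696 CE.

December 23, 696 CE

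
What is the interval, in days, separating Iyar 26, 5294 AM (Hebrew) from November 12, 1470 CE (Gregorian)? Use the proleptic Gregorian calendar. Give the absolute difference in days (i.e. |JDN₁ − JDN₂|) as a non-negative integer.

JDN of the first date = 2281482.
JDN of the second date = 2258282.
|2258282 − 2281482| = 23200.

23200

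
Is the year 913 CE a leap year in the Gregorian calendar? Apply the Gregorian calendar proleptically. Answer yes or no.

913 is not divisible by 4, so it is a common year.

no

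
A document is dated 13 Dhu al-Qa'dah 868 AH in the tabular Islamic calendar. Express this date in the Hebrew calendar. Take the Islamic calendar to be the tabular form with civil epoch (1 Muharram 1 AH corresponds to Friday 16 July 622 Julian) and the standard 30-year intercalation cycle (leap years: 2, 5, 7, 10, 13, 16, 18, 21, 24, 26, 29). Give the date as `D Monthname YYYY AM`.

13 Av 5224 AM

The source date corresponds to 27 July 1464 in the proleptic Gregorian calendar (JDN 2255983).
That day falls on 13 Av 5224 AM in the Hebrew calendar.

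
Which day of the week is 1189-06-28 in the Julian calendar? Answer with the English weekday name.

This is JDN 2155519 (5 July 1189 Gregorian).
2155519 ≡ 2 (mod 7); counting from Monday = 0 gives Wednesday.

Wednesday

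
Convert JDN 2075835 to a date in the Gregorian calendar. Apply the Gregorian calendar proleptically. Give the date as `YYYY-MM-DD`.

JDN 2451545 is 1 Jan 2000; 2075835 is −375710 days from there.

0971-05-05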